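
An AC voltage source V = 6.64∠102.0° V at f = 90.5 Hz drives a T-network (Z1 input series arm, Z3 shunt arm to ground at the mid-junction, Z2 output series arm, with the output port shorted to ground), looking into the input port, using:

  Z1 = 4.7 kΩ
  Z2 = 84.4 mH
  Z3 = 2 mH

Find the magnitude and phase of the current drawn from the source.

Step 1 — Angular frequency: ω = 2π·f = 2π·90.5 = 568.6 rad/s.
Step 2 — Component impedances:
  Z1: Z = R = 4700 Ω
  Z2: Z = jωL = j·568.6·0.0844 = 0 + j47.99 Ω
  Z3: Z = jωL = j·568.6·0.002 = 0 + j1.137 Ω
Step 3 — With the output port shorted to ground, the output series arm Z2 runs from the junction to ground; the shunt arm Z3 also runs from the junction to ground. They appear in parallel: Z3 || Z2 = 0 + j1.111 Ω.
Step 4 — Series with input arm Z1: Z_in = Z1 + (Z3 || Z2) = 4700 + j1.111 Ω = 4700∠0.0° Ω.
Step 5 — Source phasor: V = 6.64∠102.0° V = -1.381 + j6.495 V.
Step 6 — Ohm's law: I = V / Z_total = (-1.381 + j6.495) / (4700 + j1.111) = -0.0002934 + j0.001382 A.
Step 7 — Convert to polar: |I| = 0.001413 A, ∠I = 102.0°.

I = 0.001413∠102.0° A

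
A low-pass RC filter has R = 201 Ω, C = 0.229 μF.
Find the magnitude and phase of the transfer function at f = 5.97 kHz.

Step 1 — Angular frequency: ω = 2π·5970 = 3.751e+04 rad/s.
Step 2 — Transfer function: H(jω) = 1/(1 + jωRC).
Step 3 — Denominator: 1 + jωRC = 1 + j·3.751e+04·201·2.29e-07 = 1 + j1.727.
Step 4 — H = 0.2512 - j0.4337.
Step 5 — Magnitude: |H| = 0.5012 (-6.0 dB); phase: φ = -59.9°.

|H| = 0.5012 (-6.0 dB), φ = -59.9°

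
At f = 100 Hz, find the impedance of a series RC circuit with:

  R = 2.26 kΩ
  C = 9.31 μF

Step 1 — Angular frequency: ω = 2π·f = 2π·100 = 628.3 rad/s.
Step 2 — Component impedances:
  R: Z = R = 2260 Ω
  C: Z = 1/(jωC) = -j/(ω·C) = 0 - j171 Ω
Step 3 — Series combination: Z_total = R + C = 2260 - j171 Ω = 2266∠-4.3° Ω.

Z = 2260 - j171 Ω = 2266∠-4.3° Ω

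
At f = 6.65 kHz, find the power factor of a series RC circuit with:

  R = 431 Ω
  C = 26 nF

Step 1 — Angular frequency: ω = 2π·f = 2π·6650 = 4.178e+04 rad/s.
Step 2 — Component impedances:
  R: Z = R = 431 Ω
  C: Z = 1/(jωC) = -j/(ω·C) = 0 - j920.5 Ω
Step 3 — Series combination: Z_total = R + C = 431 - j920.5 Ω = 1016∠-64.9° Ω.
Step 4 — Power factor: PF = cos(φ) = Re(Z)/|Z| = 431/1016.4 = 0.424.
Step 5 — Type: Im(Z) = -920.5 ⇒ leading (phase φ = -64.9°).

PF = 0.424 (leading, φ = -64.9°)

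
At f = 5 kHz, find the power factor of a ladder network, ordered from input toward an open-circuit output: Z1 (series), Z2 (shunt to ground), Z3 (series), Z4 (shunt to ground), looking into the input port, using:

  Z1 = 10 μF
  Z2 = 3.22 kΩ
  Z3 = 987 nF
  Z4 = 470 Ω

Step 1 — Angular frequency: ω = 2π·f = 2π·5000 = 3.142e+04 rad/s.
Step 2 — Component impedances:
  Z1: Z = 1/(jωC) = -j/(ω·C) = 0 - j3.183 Ω
  Z2: Z = R = 3220 Ω
  Z3: Z = 1/(jωC) = -j/(ω·C) = 0 - j32.25 Ω
  Z4: Z = R = 470 Ω
Step 3 — Ladder network (open output): work backward from the far end, alternating series and parallel combinations. Z_in = 410.4 - j27.74 Ω = 411.3∠-3.9° Ω.
Step 4 — Power factor: PF = cos(φ) = Re(Z)/|Z| = 410.35/411.29 = 0.9977.
Step 5 — Type: Im(Z) = -27.74 ⇒ leading (phase φ = -3.9°).

PF = 0.9977 (leading, φ = -3.9°)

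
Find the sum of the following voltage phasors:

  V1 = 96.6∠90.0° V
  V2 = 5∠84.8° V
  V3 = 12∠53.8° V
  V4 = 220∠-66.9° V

Step 1 — Convert each phasor to rectangular form:
  V1 = 96.6·(cos(90.0°) + j·sin(90.0°)) = 0 + j96.6 V
  V2 = 5·(cos(84.8°) + j·sin(84.8°)) = 0.4532 + j4.979 V
  V3 = 12·(cos(53.8°) + j·sin(53.8°)) = 7.087 + j9.684 V
  V4 = 220·(cos(-66.9°) + j·sin(-66.9°)) = 86.31 - j202.4 V
Step 2 — Sum components: V_total = 93.85 - j91.1 V.
Step 3 — Convert to polar: |V_total| = 130.8 V, ∠V_total = -44.1°.

V_total = 130.8∠-44.1° V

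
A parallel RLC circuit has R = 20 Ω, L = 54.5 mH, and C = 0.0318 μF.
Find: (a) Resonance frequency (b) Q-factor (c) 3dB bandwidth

Step 1 — Resonance: ω₀ = 1/√(LC) = 1/√(0.0545·3.18e-08) = 2.402e+04 rad/s.
Step 2 — f₀ = ω₀/(2π) = 3823 Hz.
Step 3 — Parallel Q: Q = R/(ω₀L) = 20/(2.402e+04·0.0545) = 0.01528.
Step 4 — Bandwidth: Δω = ω₀/Q = 1.572e+06 rad/s; BW = Δω/(2π) = 2.502e+05 Hz.

(a) f₀ = 3823 Hz  (b) Q = 0.01528  (c) BW = 2.502e+05 Hz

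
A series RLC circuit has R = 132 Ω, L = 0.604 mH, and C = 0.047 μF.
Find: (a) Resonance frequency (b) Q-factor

Step 1 — Resonance condition Im(Z)=0 gives ω₀ = 1/√(LC).
Step 2 — ω₀ = 1/√(0.000604·4.7e-08) = 1.877e+05 rad/s.
Step 3 — f₀ = ω₀/(2π) = 2.987e+04 Hz.
Step 4 — Series Q: Q = ω₀L/R = 1.877e+05·0.000604/132 = 0.8588.

(a) f₀ = 2.987e+04 Hz  (b) Q = 0.8588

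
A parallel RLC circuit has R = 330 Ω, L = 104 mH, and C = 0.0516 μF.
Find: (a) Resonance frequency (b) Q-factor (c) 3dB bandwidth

Step 1 — Resonance: ω₀ = 1/√(LC) = 1/√(0.104·5.16e-08) = 1.365e+04 rad/s.
Step 2 — f₀ = ω₀/(2π) = 2173 Hz.
Step 3 — Parallel Q: Q = R/(ω₀L) = 330/(1.365e+04·0.104) = 0.2324.
Step 4 — Bandwidth: Δω = ω₀/Q = 5.873e+04 rad/s; BW = Δω/(2π) = 9347 Hz.

(a) f₀ = 2173 Hz  (b) Q = 0.2324  (c) BW = 9347 Hz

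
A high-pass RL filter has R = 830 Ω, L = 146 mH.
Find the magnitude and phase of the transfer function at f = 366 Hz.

Step 1 — Angular frequency: ω = 2π·366 = 2300 rad/s.
Step 2 — Transfer function: H(jω) = jωL/(R + jωL).
Step 3 — Numerator jωL = j·335.7; denominator R + jωL = 830 + j335.7.
Step 4 — H = 0.1406 + j0.3476.
Step 5 — Magnitude: |H| = 0.375 (-8.5 dB); phase: φ = 68.0°.

|H| = 0.375 (-8.5 dB), φ = 68.0°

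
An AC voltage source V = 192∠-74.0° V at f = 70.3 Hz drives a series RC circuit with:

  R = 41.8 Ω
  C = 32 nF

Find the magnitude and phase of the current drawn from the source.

Step 1 — Angular frequency: ω = 2π·f = 2π·70.3 = 441.7 rad/s.
Step 2 — Component impedances:
  R: Z = R = 41.8 Ω
  C: Z = 1/(jωC) = -j/(ω·C) = 0 - j7.075e+04 Ω
Step 3 — Series combination: Z_total = R + C = 41.8 - j7.075e+04 Ω = 7.075e+04∠-90.0° Ω.
Step 4 — Source phasor: V = 192∠-74.0° V = 52.92 - j184.6 V.
Step 5 — Ohm's law: I = V / Z_total = (52.92 - j184.6) / (41.8 - j7.075e+04) = 0.002609 + j0.0007465 A.
Step 6 — Convert to polar: |I| = 0.002714 A, ∠I = 16.0°.

I = 0.002714∠16.0° A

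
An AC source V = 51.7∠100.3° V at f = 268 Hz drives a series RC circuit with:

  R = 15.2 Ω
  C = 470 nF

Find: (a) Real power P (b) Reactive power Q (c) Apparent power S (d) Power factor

Step 1 — Angular frequency: ω = 2π·f = 2π·268 = 1684 rad/s.
Step 2 — Component impedances:
  R: Z = R = 15.2 Ω
  C: Z = 1/(jωC) = -j/(ω·C) = 0 - j1264 Ω
Step 3 — Series combination: Z_total = R + C = 15.2 - j1264 Ω = 1264∠-89.3° Ω.
Step 4 — Source phasor: V = 51.7∠100.3° V = -9.244 + j50.87 V.
Step 5 — Current: I = V / Z = -0.04034 - j0.006831 A = 0.04091∠-170.4° A.
Step 6 — Complex power: S = V·I* = 0.02544 - j2.115 VA.
Step 7 — Real power: P = Re(S) = 0.02544 W.
Step 8 — Reactive power: Q = Im(S) = -2.115 VAR.
Step 9 — Apparent power: |S| = 2.115 VA.
Step 10 — Power factor: PF = P/|S| = 0.01203 (leading).

(a) P = 0.02544 W  (b) Q = -2.115 VAR  (c) S = 2.115 VA  (d) PF = 0.01203 (leading)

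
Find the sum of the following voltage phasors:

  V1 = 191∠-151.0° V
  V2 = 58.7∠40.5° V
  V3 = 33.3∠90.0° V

Step 1 — Convert each phasor to rectangular form:
  V1 = 191·(cos(-151.0°) + j·sin(-151.0°)) = -167.1 - j92.6 V
  V2 = 58.7·(cos(40.5°) + j·sin(40.5°)) = 44.64 + j38.12 V
  V3 = 33.3·(cos(90.0°) + j·sin(90.0°)) = 0 + j33.3 V
Step 2 — Sum components: V_total = -122.4 - j21.18 V.
Step 3 — Convert to polar: |V_total| = 124.2 V, ∠V_total = -170.2°.

V_total = 124.2∠-170.2° V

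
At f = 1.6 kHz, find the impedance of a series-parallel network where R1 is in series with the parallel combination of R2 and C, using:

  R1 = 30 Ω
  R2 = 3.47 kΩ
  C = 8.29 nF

Step 1 — Angular frequency: ω = 2π·f = 2π·1600 = 1.005e+04 rad/s.
Step 2 — Component impedances:
  R1: Z = R = 30 Ω
  R2: Z = R = 3470 Ω
  C: Z = 1/(jωC) = -j/(ω·C) = 0 - j1.2e+04 Ω
Step 3 — Parallel branch: R2 || C = 1/(1/R2 + 1/C) = 3202 - j926 Ω.
Step 4 — Series with R1: Z_total = R1 + (R2 || C) = 3232 - j926 Ω = 3362∠-16.0° Ω.

Z = 3232 - j926 Ω = 3362∠-16.0° Ω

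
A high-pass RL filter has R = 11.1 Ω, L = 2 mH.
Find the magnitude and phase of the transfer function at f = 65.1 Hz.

Step 1 — Angular frequency: ω = 2π·65.1 = 409 rad/s.
Step 2 — Transfer function: H(jω) = jωL/(R + jωL).
Step 3 — Numerator jωL = j·0.8181; denominator R + jωL = 11.1 + j0.8181.
Step 4 — H = 0.005402 + j0.0733.
Step 5 — Magnitude: |H| = 0.0735 (-22.7 dB); phase: φ = 85.8°.

|H| = 0.0735 (-22.7 dB), φ = 85.8°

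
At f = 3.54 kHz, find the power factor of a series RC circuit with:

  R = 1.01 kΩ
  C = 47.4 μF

Step 1 — Angular frequency: ω = 2π·f = 2π·3540 = 2.224e+04 rad/s.
Step 2 — Component impedances:
  R: Z = R = 1010 Ω
  C: Z = 1/(jωC) = -j/(ω·C) = 0 - j0.9485 Ω
Step 3 — Series combination: Z_total = R + C = 1010 - j0.9485 Ω = 1010∠-0.1° Ω.
Step 4 — Power factor: PF = cos(φ) = Re(Z)/|Z| = 1010/1010 = 1.
Step 5 — Type: Im(Z) = -0.9485 ⇒ leading (phase φ = -0.1°).

PF = 1 (leading, φ = -0.1°)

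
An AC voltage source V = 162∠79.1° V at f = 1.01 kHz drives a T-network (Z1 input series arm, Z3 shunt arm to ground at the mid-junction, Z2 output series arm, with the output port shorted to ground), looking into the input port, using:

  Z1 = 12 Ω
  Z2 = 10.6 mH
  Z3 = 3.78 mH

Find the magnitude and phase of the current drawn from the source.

Step 1 — Angular frequency: ω = 2π·f = 2π·1010 = 6346 rad/s.
Step 2 — Component impedances:
  Z1: Z = R = 12 Ω
  Z2: Z = jωL = j·6346·0.0106 = 0 + j67.27 Ω
  Z3: Z = jωL = j·6346·0.00378 = 0 + j23.99 Ω
Step 3 — With the output port shorted to ground, the output series arm Z2 runs from the junction to ground; the shunt arm Z3 also runs from the junction to ground. They appear in parallel: Z3 || Z2 = 0 + j17.68 Ω.
Step 4 — Series with input arm Z1: Z_in = Z1 + (Z3 || Z2) = 12 + j17.68 Ω = 21.37∠55.8° Ω.
Step 5 — Source phasor: V = 162∠79.1° V = 30.63 + j159.1 V.
Step 6 — Ohm's law: I = V / Z_total = (30.63 + j159.1) / (12 + j17.68) = 6.965 + j2.994 A.
Step 7 — Convert to polar: |I| = 7.581 A, ∠I = 23.3°.

I = 7.581∠23.3° A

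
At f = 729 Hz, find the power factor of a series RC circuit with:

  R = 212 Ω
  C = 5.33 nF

Step 1 — Angular frequency: ω = 2π·f = 2π·729 = 4580 rad/s.
Step 2 — Component impedances:
  R: Z = R = 212 Ω
  C: Z = 1/(jωC) = -j/(ω·C) = 0 - j4.096e+04 Ω
Step 3 — Series combination: Z_total = R + C = 212 - j4.096e+04 Ω = 4.096e+04∠-89.7° Ω.
Step 4 — Power factor: PF = cos(φ) = Re(Z)/|Z| = 212/4.096e+04 = 0.005176.
Step 5 — Type: Im(Z) = -4.096e+04 ⇒ leading (phase φ = -89.7°).

PF = 0.005176 (leading, φ = -89.7°)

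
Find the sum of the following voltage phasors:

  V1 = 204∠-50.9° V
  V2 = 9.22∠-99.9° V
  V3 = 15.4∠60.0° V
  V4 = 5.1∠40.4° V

Step 1 — Convert each phasor to rectangular form:
  V1 = 204·(cos(-50.9°) + j·sin(-50.9°)) = 128.7 - j158.3 V
  V2 = 9.22·(cos(-99.9°) + j·sin(-99.9°)) = -1.585 - j9.083 V
  V3 = 15.4·(cos(60.0°) + j·sin(60.0°)) = 7.7 + j13.34 V
  V4 = 5.1·(cos(40.4°) + j·sin(40.4°)) = 3.884 + j3.305 V
Step 2 — Sum components: V_total = 138.7 - j150.8 V.
Step 3 — Convert to polar: |V_total| = 204.8 V, ∠V_total = -47.4°.

V_total = 204.8∠-47.4° V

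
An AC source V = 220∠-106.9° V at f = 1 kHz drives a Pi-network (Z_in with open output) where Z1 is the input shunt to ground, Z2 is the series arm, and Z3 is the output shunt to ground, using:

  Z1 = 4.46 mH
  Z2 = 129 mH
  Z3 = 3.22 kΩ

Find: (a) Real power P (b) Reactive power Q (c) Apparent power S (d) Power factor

Step 1 — Angular frequency: ω = 2π·f = 2π·1000 = 6283 rad/s.
Step 2 — Component impedances:
  Z1: Z = jωL = j·6283·0.00446 = 0 + j28.02 Ω
  Z2: Z = jωL = j·6283·0.129 = 0 + j810.5 Ω
  Z3: Z = R = 3220 Ω
Step 3 — With open output, the series arm Z2 and the output shunt Z3 appear in series to ground: Z2 + Z3 = 3220 + j810.5 Ω.
Step 4 — Parallel with input shunt Z1: Z_in = Z1 || (Z2 + Z3) = 0.2284 + j27.96 Ω = 27.96∠89.5° Ω.
Step 5 — Source phasor: V = 220∠-106.9° V = -63.95 - j210.5 V.
Step 6 — Current: I = V / Z = -7.546 + j2.225 A = 7.867∠163.6° A.
Step 7 — Complex power: S = V·I* = 14.14 + j1731 VA.
Step 8 — Real power: P = Re(S) = 14.14 W.
Step 9 — Reactive power: Q = Im(S) = 1731 VAR.
Step 10 — Apparent power: |S| = 1731 VA.
Step 11 — Power factor: PF = P/|S| = 0.008167 (lagging).

(a) P = 14.14 W  (b) Q = 1731 VAR  (c) S = 1731 VA  (d) PF = 0.008167 (lagging)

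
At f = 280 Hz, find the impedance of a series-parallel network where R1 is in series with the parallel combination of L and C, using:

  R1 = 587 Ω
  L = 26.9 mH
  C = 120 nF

Step 1 — Angular frequency: ω = 2π·f = 2π·280 = 1759 rad/s.
Step 2 — Component impedances:
  R1: Z = R = 587 Ω
  L: Z = jωL = j·1759·0.0269 = 0 + j47.32 Ω
  C: Z = 1/(jωC) = -j/(ω·C) = 0 - j4737 Ω
Step 3 — Parallel branch: L || C = 1/(1/L + 1/C) = 0 + j47.8 Ω.
Step 4 — Series with R1: Z_total = R1 + (L || C) = 587 + j47.8 Ω = 588.9∠4.7° Ω.

Z = 587 + j47.8 Ω = 588.9∠4.7° Ω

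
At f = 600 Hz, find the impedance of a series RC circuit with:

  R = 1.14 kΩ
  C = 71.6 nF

Step 1 — Angular frequency: ω = 2π·f = 2π·600 = 3770 rad/s.
Step 2 — Component impedances:
  R: Z = R = 1140 Ω
  C: Z = 1/(jωC) = -j/(ω·C) = 0 - j3705 Ω
Step 3 — Series combination: Z_total = R + C = 1140 - j3705 Ω = 3876∠-72.9° Ω.

Z = 1140 - j3705 Ω = 3876∠-72.9° Ω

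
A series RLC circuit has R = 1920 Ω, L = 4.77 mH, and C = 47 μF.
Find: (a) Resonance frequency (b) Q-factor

Step 1 — Resonance condition Im(Z)=0 gives ω₀ = 1/√(LC).
Step 2 — ω₀ = 1/√(0.00477·4.7e-05) = 2112 rad/s.
Step 3 — f₀ = ω₀/(2π) = 336.1 Hz.
Step 4 — Series Q: Q = ω₀L/R = 2112·0.00477/1920 = 0.005247.

(a) f₀ = 336.1 Hz  (b) Q = 0.005247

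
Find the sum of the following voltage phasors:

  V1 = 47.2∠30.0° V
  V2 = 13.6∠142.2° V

Step 1 — Convert each phasor to rectangular form:
  V1 = 47.2·(cos(30.0°) + j·sin(30.0°)) = 40.88 + j23.6 V
  V2 = 13.6·(cos(142.2°) + j·sin(142.2°)) = -10.75 + j8.336 V
Step 2 — Sum components: V_total = 30.13 + j31.94 V.
Step 3 — Convert to polar: |V_total| = 43.91 V, ∠V_total = 46.7°.

V_total = 43.91∠46.7° V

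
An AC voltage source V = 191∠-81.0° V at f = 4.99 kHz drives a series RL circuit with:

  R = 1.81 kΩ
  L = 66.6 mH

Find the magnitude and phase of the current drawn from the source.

Step 1 — Angular frequency: ω = 2π·f = 2π·4990 = 3.135e+04 rad/s.
Step 2 — Component impedances:
  R: Z = R = 1810 Ω
  L: Z = jωL = j·3.135e+04·0.0666 = 0 + j2088 Ω
Step 3 — Series combination: Z_total = R + L = 1810 + j2088 Ω = 2763∠49.1° Ω.
Step 4 — Source phasor: V = 191∠-81.0° V = 29.88 - j188.6 V.
Step 5 — Ohm's law: I = V / Z_total = (29.88 - j188.6) / (1810 + j2088) = -0.0445 - j0.05288 A.
Step 6 — Convert to polar: |I| = 0.06912 A, ∠I = -130.1°.

I = 0.06912∠-130.1° A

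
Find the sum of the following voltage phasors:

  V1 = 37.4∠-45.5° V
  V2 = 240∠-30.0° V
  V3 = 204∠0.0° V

Step 1 — Convert each phasor to rectangular form:
  V1 = 37.4·(cos(-45.5°) + j·sin(-45.5°)) = 26.21 - j26.68 V
  V2 = 240·(cos(-30.0°) + j·sin(-30.0°)) = 207.8 - j120 V
  V3 = 204·(cos(0.0°) + j·sin(0.0°)) = 204 V
Step 2 — Sum components: V_total = 438.1 - j146.7 V.
Step 3 — Convert to polar: |V_total| = 462 V, ∠V_total = -18.5°.

V_total = 462∠-18.5° V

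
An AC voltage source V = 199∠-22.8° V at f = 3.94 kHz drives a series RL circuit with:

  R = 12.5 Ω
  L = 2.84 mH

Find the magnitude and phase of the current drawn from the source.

Step 1 — Angular frequency: ω = 2π·f = 2π·3940 = 2.476e+04 rad/s.
Step 2 — Component impedances:
  R: Z = R = 12.5 Ω
  L: Z = jωL = j·2.476e+04·0.00284 = 0 + j70.31 Ω
Step 3 — Series combination: Z_total = R + L = 12.5 + j70.31 Ω = 71.41∠79.9° Ω.
Step 4 — Source phasor: V = 199∠-22.8° V = 183.5 - j77.12 V.
Step 5 — Ohm's law: I = V / Z_total = (183.5 - j77.12) / (12.5 + j70.31) = -0.6135 - j2.718 A.
Step 6 — Convert to polar: |I| = 2.787 A, ∠I = -102.7°.

I = 2.787∠-102.7° A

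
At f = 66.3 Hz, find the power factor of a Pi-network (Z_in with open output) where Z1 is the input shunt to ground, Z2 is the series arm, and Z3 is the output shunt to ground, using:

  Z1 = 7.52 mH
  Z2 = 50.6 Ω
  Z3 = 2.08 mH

Step 1 — Angular frequency: ω = 2π·f = 2π·66.3 = 416.6 rad/s.
Step 2 — Component impedances:
  Z1: Z = jωL = j·416.6·0.00752 = 0 + j3.133 Ω
  Z2: Z = R = 50.6 Ω
  Z3: Z = jωL = j·416.6·0.00208 = 0 + j0.8665 Ω
Step 3 — With open output, the series arm Z2 and the output shunt Z3 appear in series to ground: Z2 + Z3 = 50.6 + j0.8665 Ω.
Step 4 — Parallel with input shunt Z1: Z_in = Z1 || (Z2 + Z3) = 0.1927 + j3.117 Ω = 3.123∠86.5° Ω.
Step 5 — Power factor: PF = cos(φ) = Re(Z)/|Z| = 0.19274/3.1234 = 0.06171.
Step 6 — Type: Im(Z) = 3.117 ⇒ lagging (phase φ = 86.5°).

PF = 0.06171 (lagging, φ = 86.5°)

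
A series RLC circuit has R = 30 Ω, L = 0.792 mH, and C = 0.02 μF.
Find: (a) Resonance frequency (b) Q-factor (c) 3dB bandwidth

Step 1 — Resonance: ω₀ = 1/√(LC) = 1/√(0.000792·2e-08) = 2.513e+05 rad/s.
Step 2 — f₀ = ω₀/(2π) = 3.999e+04 Hz.
Step 3 — Series Q: Q = ω₀L/R = 2.513e+05·0.000792/30 = 6.633.
Step 4 — Bandwidth: Δω = ω₀/Q = 3.788e+04 rad/s; BW = Δω/(2π) = 6029 Hz.

(a) f₀ = 3.999e+04 Hz  (b) Q = 6.633  (c) BW = 6029 Hz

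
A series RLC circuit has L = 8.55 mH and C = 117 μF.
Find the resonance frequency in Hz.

Step 1 — Resonance condition Im(Z)=0 gives ω₀ = 1/√(LC).
Step 2 — ω₀ = 1/√(0.00855·0.000117) = 999.8 rad/s.
Step 3 — f₀ = ω₀/(2π) = 159.1 Hz.

f₀ = 159.1 Hz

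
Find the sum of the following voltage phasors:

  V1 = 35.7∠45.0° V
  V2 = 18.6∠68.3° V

Step 1 — Convert each phasor to rectangular form:
  V1 = 35.7·(cos(45.0°) + j·sin(45.0°)) = 25.24 + j25.24 V
  V2 = 18.6·(cos(68.3°) + j·sin(68.3°)) = 6.877 + j17.28 V
Step 2 — Sum components: V_total = 32.12 + j42.53 V.
Step 3 — Convert to polar: |V_total| = 53.29 V, ∠V_total = 52.9°.

V_total = 53.29∠52.9° V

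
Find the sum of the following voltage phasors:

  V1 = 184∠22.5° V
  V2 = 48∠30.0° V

Step 1 — Convert each phasor to rectangular form:
  V1 = 184·(cos(22.5°) + j·sin(22.5°)) = 170 + j70.41 V
  V2 = 48·(cos(30.0°) + j·sin(30.0°)) = 41.57 + j24 V
Step 2 — Sum components: V_total = 211.6 + j94.41 V.
Step 3 — Convert to polar: |V_total| = 231.7 V, ∠V_total = 24.0°.

V_total = 231.7∠24.0° V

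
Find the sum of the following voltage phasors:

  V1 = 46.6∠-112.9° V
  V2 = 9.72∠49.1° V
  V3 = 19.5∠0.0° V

Step 1 — Convert each phasor to rectangular form:
  V1 = 46.6·(cos(-112.9°) + j·sin(-112.9°)) = -18.13 - j42.93 V
  V2 = 9.72·(cos(49.1°) + j·sin(49.1°)) = 6.364 + j7.347 V
  V3 = 19.5·(cos(0.0°) + j·sin(0.0°)) = 19.5 V
Step 2 — Sum components: V_total = 7.731 - j35.58 V.
Step 3 — Convert to polar: |V_total| = 36.41 V, ∠V_total = -77.7°.

V_total = 36.41∠-77.7° V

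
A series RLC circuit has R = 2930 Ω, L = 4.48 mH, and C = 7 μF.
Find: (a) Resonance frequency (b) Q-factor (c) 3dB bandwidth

Step 1 — Resonance condition Im(Z)=0 gives ω₀ = 1/√(LC).
Step 2 — ω₀ = 1/√(0.00448·7e-06) = 5647 rad/s.
Step 3 — f₀ = ω₀/(2π) = 898.7 Hz.
Step 4 — Series Q: Q = ω₀L/R = 5647·0.00448/2930 = 0.008634.
Step 5 — 3dB bandwidth: Δω = ω₀/Q = 6.54e+05 rad/s; BW = Δω/(2π) = 1.041e+05 Hz.

(a) f₀ = 898.7 Hz  (b) Q = 0.008634  (c) BW = 1.041e+05 Hz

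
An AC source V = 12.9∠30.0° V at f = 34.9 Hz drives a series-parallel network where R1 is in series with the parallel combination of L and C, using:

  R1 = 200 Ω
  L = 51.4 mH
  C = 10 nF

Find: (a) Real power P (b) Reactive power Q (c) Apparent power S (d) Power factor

Step 1 — Angular frequency: ω = 2π·f = 2π·34.9 = 219.3 rad/s.
Step 2 — Component impedances:
  R1: Z = R = 200 Ω
  L: Z = jωL = j·219.3·0.0514 = 0 + j11.27 Ω
  C: Z = 1/(jωC) = -j/(ω·C) = 0 - j4.56e+05 Ω
Step 3 — Parallel branch: L || C = 1/(1/L + 1/C) = 0 + j11.27 Ω.
Step 4 — Series with R1: Z_total = R1 + (L || C) = 200 + j11.27 Ω = 200.3∠3.2° Ω.
Step 5 — Source phasor: V = 12.9∠30.0° V = 11.17 + j6.45 V.
Step 6 — Current: I = V / Z = 0.05749 + j0.02901 A = 0.0644∠26.8° A.
Step 7 — Complex power: S = V·I* = 0.8294 + j0.04674 VA.
Step 8 — Real power: P = Re(S) = 0.8294 W.
Step 9 — Reactive power: Q = Im(S) = 0.04674 VAR.
Step 10 — Apparent power: |S| = 0.8307 VA.
Step 11 — Power factor: PF = P/|S| = 0.9984 (lagging).

(a) P = 0.8294 W  (b) Q = 0.04674 VAR  (c) S = 0.8307 VA  (d) PF = 0.9984 (lagging)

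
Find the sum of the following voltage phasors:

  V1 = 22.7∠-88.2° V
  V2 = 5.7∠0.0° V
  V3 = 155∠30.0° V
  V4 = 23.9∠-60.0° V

Step 1 — Convert each phasor to rectangular form:
  V1 = 22.7·(cos(-88.2°) + j·sin(-88.2°)) = 0.713 - j22.69 V
  V2 = 5.7·(cos(0.0°) + j·sin(0.0°)) = 5.7 V
  V3 = 155·(cos(30.0°) + j·sin(30.0°)) = 134.2 + j77.5 V
  V4 = 23.9·(cos(-60.0°) + j·sin(-60.0°)) = 11.95 - j20.7 V
Step 2 — Sum components: V_total = 152.6 + j34.11 V.
Step 3 — Convert to polar: |V_total| = 156.4 V, ∠V_total = 12.6°.

V_total = 156.4∠12.6° V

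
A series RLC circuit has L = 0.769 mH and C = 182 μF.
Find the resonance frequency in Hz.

Step 1 — Resonance condition Im(Z)=0 gives ω₀ = 1/√(LC).
Step 2 — ω₀ = 1/√(0.000769·0.000182) = 2673 rad/s.
Step 3 — f₀ = ω₀/(2π) = 425.4 Hz.

f₀ = 425.4 Hz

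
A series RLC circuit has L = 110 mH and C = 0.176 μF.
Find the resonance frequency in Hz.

Step 1 — Resonance condition Im(Z)=0 gives ω₀ = 1/√(LC).
Step 2 — ω₀ = 1/√(0.11·1.76e-07) = 7187 rad/s.
Step 3 — f₀ = ω₀/(2π) = 1144 Hz.

f₀ = 1144 Hz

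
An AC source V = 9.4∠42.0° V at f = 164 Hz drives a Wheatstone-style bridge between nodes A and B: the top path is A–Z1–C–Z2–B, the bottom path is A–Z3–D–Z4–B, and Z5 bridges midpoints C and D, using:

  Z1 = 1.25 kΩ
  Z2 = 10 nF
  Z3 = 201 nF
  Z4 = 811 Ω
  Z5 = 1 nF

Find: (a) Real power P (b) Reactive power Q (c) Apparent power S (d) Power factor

Step 1 — Angular frequency: ω = 2π·f = 2π·164 = 1030 rad/s.
Step 2 — Component impedances:
  Z1: Z = R = 1250 Ω
  Z2: Z = 1/(jωC) = -j/(ω·C) = 0 - j9.705e+04 Ω
  Z3: Z = 1/(jωC) = -j/(ω·C) = 0 - j4828 Ω
  Z4: Z = R = 811 Ω
  Z5: Z = 1/(jωC) = -j/(ω·C) = 0 - j9.705e+05 Ω
Step 3 — Bridge requires nodal analysis (the Z5 bridge couples midpoints C and D, so the two paths cannot be reduced to a simple series/parallel combination). Setting node B to ground and injecting 1 A at node A, the 3-node admittance system at A, C, D solves to V_A = Z_AB = 739.6 - j4583 Ω = 4642∠-80.8° Ω.
Step 4 — Source phasor: V = 9.4∠42.0° V = 6.986 + j6.29 V.
Step 5 — Current: I = V / Z = -0.001098 + j0.001702 A = 0.002025∠122.8° A.
Step 6 — Complex power: S = V·I* = 0.003033 - j0.01879 VA.
Step 7 — Real power: P = Re(S) = 0.003033 W.
Step 8 — Reactive power: Q = Im(S) = -0.01879 VAR.
Step 9 — Apparent power: |S| = 0.01904 VA.
Step 10 — Power factor: PF = P/|S| = 0.1593 (leading).

(a) P = 0.003033 W  (b) Q = -0.01879 VAR  (c) S = 0.01904 VA  (d) PF = 0.1593 (leading)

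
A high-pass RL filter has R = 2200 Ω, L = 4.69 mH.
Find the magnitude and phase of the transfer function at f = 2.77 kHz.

Step 1 — Angular frequency: ω = 2π·2770 = 1.74e+04 rad/s.
Step 2 — Transfer function: H(jω) = jωL/(R + jωL).
Step 3 — Numerator jωL = j·81.63; denominator R + jωL = 2200 + j81.63.
Step 4 — H = 0.001375 + j0.03705.
Step 5 — Magnitude: |H| = 0.03708 (-28.6 dB); phase: φ = 87.9°.

|H| = 0.03708 (-28.6 dB), φ = 87.9°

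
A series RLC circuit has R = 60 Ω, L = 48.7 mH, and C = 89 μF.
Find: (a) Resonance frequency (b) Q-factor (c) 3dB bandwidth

Step 1 — Resonance: ω₀ = 1/√(LC) = 1/√(0.0487·8.9e-05) = 480.3 rad/s.
Step 2 — f₀ = ω₀/(2π) = 76.45 Hz.
Step 3 — Series Q: Q = ω₀L/R = 480.3·0.0487/60 = 0.3899.
Step 4 — Bandwidth: Δω = ω₀/Q = 1232 rad/s; BW = Δω/(2π) = 196.1 Hz.

(a) f₀ = 76.45 Hz  (b) Q = 0.3899  (c) BW = 196.1 Hz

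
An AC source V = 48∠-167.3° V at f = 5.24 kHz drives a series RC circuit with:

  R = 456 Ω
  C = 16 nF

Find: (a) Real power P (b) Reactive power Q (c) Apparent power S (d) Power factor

Step 1 — Angular frequency: ω = 2π·f = 2π·5240 = 3.292e+04 rad/s.
Step 2 — Component impedances:
  R: Z = R = 456 Ω
  C: Z = 1/(jωC) = -j/(ω·C) = 0 - j1898 Ω
Step 3 — Series combination: Z_total = R + C = 456 - j1898 Ω = 1952∠-76.5° Ω.
Step 4 — Source phasor: V = 48∠-167.3° V = -46.83 - j10.55 V.
Step 5 — Current: I = V / Z = -0.0003464 - j0.02458 A = 0.02459∠-90.8° A.
Step 6 — Complex power: S = V·I* = 0.2756 - j1.147 VA.
Step 7 — Real power: P = Re(S) = 0.2756 W.
Step 8 — Reactive power: Q = Im(S) = -1.147 VAR.
Step 9 — Apparent power: |S| = 1.18 VA.
Step 10 — Power factor: PF = P/|S| = 0.2336 (leading).

(a) P = 0.2756 W  (b) Q = -1.147 VAR  (c) S = 1.18 VA  (d) PF = 0.2336 (leading)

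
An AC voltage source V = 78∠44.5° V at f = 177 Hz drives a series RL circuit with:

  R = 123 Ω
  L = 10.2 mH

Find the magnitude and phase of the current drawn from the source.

Step 1 — Angular frequency: ω = 2π·f = 2π·177 = 1112 rad/s.
Step 2 — Component impedances:
  R: Z = R = 123 Ω
  L: Z = jωL = j·1112·0.0102 = 0 + j11.34 Ω
Step 3 — Series combination: Z_total = R + L = 123 + j11.34 Ω = 123.5∠5.3° Ω.
Step 4 — Source phasor: V = 78∠44.5° V = 55.63 + j54.67 V.
Step 5 — Ohm's law: I = V / Z_total = (55.63 + j54.67) / (123 + j11.34) = 0.4891 + j0.3994 A.
Step 6 — Convert to polar: |I| = 0.6315 A, ∠I = 39.2°.

I = 0.6315∠39.2° A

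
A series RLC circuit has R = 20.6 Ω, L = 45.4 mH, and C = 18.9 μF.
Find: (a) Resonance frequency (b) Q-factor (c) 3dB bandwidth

Step 1 — Resonance condition Im(Z)=0 gives ω₀ = 1/√(LC).
Step 2 — ω₀ = 1/√(0.0454·1.89e-05) = 1080 rad/s.
Step 3 — f₀ = ω₀/(2π) = 171.8 Hz.
Step 4 — Series Q: Q = ω₀L/R = 1080·0.0454/20.6 = 2.379.
Step 5 — 3dB bandwidth: Δω = ω₀/Q = 453.7 rad/s; BW = Δω/(2π) = 72.22 Hz.

(a) f₀ = 171.8 Hz  (b) Q = 2.379  (c) BW = 72.22 Hz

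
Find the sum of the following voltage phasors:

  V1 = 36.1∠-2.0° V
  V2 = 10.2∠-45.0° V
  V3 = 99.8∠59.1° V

Step 1 — Convert each phasor to rectangular form:
  V1 = 36.1·(cos(-2.0°) + j·sin(-2.0°)) = 36.08 - j1.26 V
  V2 = 10.2·(cos(-45.0°) + j·sin(-45.0°)) = 7.212 - j7.212 V
  V3 = 99.8·(cos(59.1°) + j·sin(59.1°)) = 51.25 + j85.63 V
Step 2 — Sum components: V_total = 94.54 + j77.16 V.
Step 3 — Convert to polar: |V_total| = 122 V, ∠V_total = 39.2°.

V_total = 122∠39.2° V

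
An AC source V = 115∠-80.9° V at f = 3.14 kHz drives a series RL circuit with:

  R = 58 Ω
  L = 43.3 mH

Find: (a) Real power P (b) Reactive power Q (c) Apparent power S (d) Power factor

Step 1 — Angular frequency: ω = 2π·f = 2π·3140 = 1.973e+04 rad/s.
Step 2 — Component impedances:
  R: Z = R = 58 Ω
  L: Z = jωL = j·1.973e+04·0.0433 = 0 + j854.3 Ω
Step 3 — Series combination: Z_total = R + L = 58 + j854.3 Ω = 856.2∠86.1° Ω.
Step 4 — Source phasor: V = 115∠-80.9° V = 18.19 - j113.6 V.
Step 5 — Current: I = V / Z = -0.1309 - j0.03018 A = 0.1343∠-167.0° A.
Step 6 — Complex power: S = V·I* = 1.046 + j15.41 VA.
Step 7 — Real power: P = Re(S) = 1.046 W.
Step 8 — Reactive power: Q = Im(S) = 15.41 VAR.
Step 9 — Apparent power: |S| = 15.45 VA.
Step 10 — Power factor: PF = P/|S| = 0.06774 (lagging).

(a) P = 1.046 W  (b) Q = 15.41 VAR  (c) S = 15.45 VA  (d) PF = 0.06774 (lagging)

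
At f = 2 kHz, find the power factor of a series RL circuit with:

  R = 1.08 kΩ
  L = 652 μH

Step 1 — Angular frequency: ω = 2π·f = 2π·2000 = 1.257e+04 rad/s.
Step 2 — Component impedances:
  R: Z = R = 1080 Ω
  L: Z = jωL = j·1.257e+04·0.000652 = 0 + j8.193 Ω
Step 3 — Series combination: Z_total = R + L = 1080 + j8.193 Ω = 1080∠0.4° Ω.
Step 4 — Power factor: PF = cos(φ) = Re(Z)/|Z| = 1080/1080 = 1.
Step 5 — Type: Im(Z) = 8.193 ⇒ lagging (phase φ = 0.4°).

PF = 1 (lagging, φ = 0.4°)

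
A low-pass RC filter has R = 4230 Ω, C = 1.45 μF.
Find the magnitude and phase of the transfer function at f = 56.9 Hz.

Step 1 — Angular frequency: ω = 2π·56.9 = 357.5 rad/s.
Step 2 — Transfer function: H(jω) = 1/(1 + jωRC).
Step 3 — Denominator: 1 + jωRC = 1 + j·357.5·4230·1.45e-06 = 1 + j2.193.
Step 4 — H = 0.1722 - j0.3775.
Step 5 — Magnitude: |H| = 0.4149 (-7.6 dB); phase: φ = -65.5°.

|H| = 0.4149 (-7.6 dB), φ = -65.5°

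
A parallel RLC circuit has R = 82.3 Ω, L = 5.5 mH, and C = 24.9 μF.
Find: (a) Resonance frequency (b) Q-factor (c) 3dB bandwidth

Step 1 — Resonance: ω₀ = 1/√(LC) = 1/√(0.0055·2.49e-05) = 2702 rad/s.
Step 2 — f₀ = ω₀/(2π) = 430.1 Hz.
Step 3 — Parallel Q: Q = R/(ω₀L) = 82.3/(2702·0.0055) = 5.538.
Step 4 — Bandwidth: Δω = ω₀/Q = 488 rad/s; BW = Δω/(2π) = 77.66 Hz.

(a) f₀ = 430.1 Hz  (b) Q = 5.538  (c) BW = 77.66 Hz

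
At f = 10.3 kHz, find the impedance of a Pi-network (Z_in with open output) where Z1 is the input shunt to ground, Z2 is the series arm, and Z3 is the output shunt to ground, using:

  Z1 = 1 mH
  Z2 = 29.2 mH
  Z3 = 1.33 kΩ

Step 1 — Angular frequency: ω = 2π·f = 2π·1.03e+04 = 6.472e+04 rad/s.
Step 2 — Component impedances:
  Z1: Z = jωL = j·6.472e+04·0.001 = 0 + j64.72 Ω
  Z2: Z = jωL = j·6.472e+04·0.0292 = 0 + j1890 Ω
  Z3: Z = R = 1330 Ω
Step 3 — With open output, the series arm Z2 and the output shunt Z3 appear in series to ground: Z2 + Z3 = 1330 + j1890 Ω.
Step 4 — Parallel with input shunt Z1: Z_in = Z1 || (Z2 + Z3) = 0.9967 + j63.25 Ω = 63.26∠89.1° Ω.

Z = 0.9967 + j63.25 Ω = 63.26∠89.1° Ω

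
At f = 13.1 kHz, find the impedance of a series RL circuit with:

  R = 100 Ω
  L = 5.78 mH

Step 1 — Angular frequency: ω = 2π·f = 2π·1.31e+04 = 8.231e+04 rad/s.
Step 2 — Component impedances:
  R: Z = R = 100 Ω
  L: Z = jωL = j·8.231e+04·0.00578 = 0 + j475.8 Ω
Step 3 — Series combination: Z_total = R + L = 100 + j475.8 Ω = 486.1∠78.1° Ω.

Z = 100 + j475.8 Ω = 486.1∠78.1° Ω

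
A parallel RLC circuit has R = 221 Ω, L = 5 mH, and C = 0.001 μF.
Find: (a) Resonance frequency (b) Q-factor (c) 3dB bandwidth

Step 1 — Resonance: ω₀ = 1/√(LC) = 1/√(0.005·1e-09) = 4.472e+05 rad/s.
Step 2 — f₀ = ω₀/(2π) = 7.118e+04 Hz.
Step 3 — Parallel Q: Q = R/(ω₀L) = 221/(4.472e+05·0.005) = 0.09883.
Step 4 — Bandwidth: Δω = ω₀/Q = 4.525e+06 rad/s; BW = Δω/(2π) = 7.202e+05 Hz.

(a) f₀ = 7.118e+04 Hz  (b) Q = 0.09883  (c) BW = 7.202e+05 Hz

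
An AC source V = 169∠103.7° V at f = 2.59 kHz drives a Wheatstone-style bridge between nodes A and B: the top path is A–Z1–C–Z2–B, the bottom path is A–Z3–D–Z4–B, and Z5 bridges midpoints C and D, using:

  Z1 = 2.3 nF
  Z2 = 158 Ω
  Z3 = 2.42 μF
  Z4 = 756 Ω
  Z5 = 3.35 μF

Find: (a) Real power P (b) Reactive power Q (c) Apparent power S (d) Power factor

Step 1 — Angular frequency: ω = 2π·f = 2π·2590 = 1.627e+04 rad/s.
Step 2 — Component impedances:
  Z1: Z = 1/(jωC) = -j/(ω·C) = 0 - j2.672e+04 Ω
  Z2: Z = R = 158 Ω
  Z3: Z = 1/(jωC) = -j/(ω·C) = 0 - j25.39 Ω
  Z4: Z = R = 756 Ω
  Z5: Z = 1/(jωC) = -j/(ω·C) = 0 - j18.34 Ω
Step 3 — Bridge requires nodal analysis (the Z5 bridge couples midpoints C and D, so the two paths cannot be reduced to a simple series/parallel combination). Setting node B to ground and injecting 1 A at node A, the 3-node admittance system at A, C, D solves to V_A = Z_AB = 130.9 - j37.88 Ω = 136.3∠-16.1° Ω.
Step 4 — Source phasor: V = 169∠103.7° V = -40.03 + j164.2 V.
Step 5 — Current: I = V / Z = -0.6168 + j1.076 A = 1.24∠119.8° A.
Step 6 — Complex power: S = V·I* = 201.3 - j58.22 VA.
Step 7 — Real power: P = Re(S) = 201.3 W.
Step 8 — Reactive power: Q = Im(S) = -58.22 VAR.
Step 9 — Apparent power: |S| = 209.5 VA.
Step 10 — Power factor: PF = P/|S| = 0.9606 (leading).

(a) P = 201.3 W  (b) Q = -58.22 VAR  (c) S = 209.5 VA  (d) PF = 0.9606 (leading)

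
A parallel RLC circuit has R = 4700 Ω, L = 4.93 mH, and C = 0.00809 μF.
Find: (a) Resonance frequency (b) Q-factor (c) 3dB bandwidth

Step 1 — Resonance: ω₀ = 1/√(LC) = 1/√(0.00493·8.09e-09) = 1.583e+05 rad/s.
Step 2 — f₀ = ω₀/(2π) = 2.52e+04 Hz.
Step 3 — Parallel Q: Q = R/(ω₀L) = 4700/(1.583e+05·0.00493) = 6.021.
Step 4 — Bandwidth: Δω = ω₀/Q = 2.63e+04 rad/s; BW = Δω/(2π) = 4186 Hz.

(a) f₀ = 2.52e+04 Hz  (b) Q = 6.021  (c) BW = 4186 Hz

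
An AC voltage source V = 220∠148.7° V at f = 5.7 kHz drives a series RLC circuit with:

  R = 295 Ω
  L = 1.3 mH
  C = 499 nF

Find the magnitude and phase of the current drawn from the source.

Step 1 — Angular frequency: ω = 2π·f = 2π·5700 = 3.581e+04 rad/s.
Step 2 — Component impedances:
  R: Z = R = 295 Ω
  L: Z = jωL = j·3.581e+04·0.0013 = 0 + j46.56 Ω
  C: Z = 1/(jωC) = -j/(ω·C) = 0 - j55.96 Ω
Step 3 — Series combination: Z_total = R + L + C = 295 - j9.397 Ω = 295.1∠-1.8° Ω.
Step 4 — Source phasor: V = 220∠148.7° V = -188 + j114.3 V.
Step 5 — Ohm's law: I = V / Z_total = (-188 + j114.3) / (295 - j9.397) = -0.6489 + j0.3668 A.
Step 6 — Convert to polar: |I| = 0.7454 A, ∠I = 150.5°.

I = 0.7454∠150.5° A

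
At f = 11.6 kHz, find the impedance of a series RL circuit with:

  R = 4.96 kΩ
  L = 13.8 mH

Step 1 — Angular frequency: ω = 2π·f = 2π·1.16e+04 = 7.288e+04 rad/s.
Step 2 — Component impedances:
  R: Z = R = 4960 Ω
  L: Z = jωL = j·7.288e+04·0.0138 = 0 + j1006 Ω
Step 3 — Series combination: Z_total = R + L = 4960 + j1006 Ω = 5061∠11.5° Ω.

Z = 4960 + j1006 Ω = 5061∠11.5° Ω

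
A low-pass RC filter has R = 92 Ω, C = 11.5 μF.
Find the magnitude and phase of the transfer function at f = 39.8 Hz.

Step 1 — Angular frequency: ω = 2π·39.8 = 250.1 rad/s.
Step 2 — Transfer function: H(jω) = 1/(1 + jωRC).
Step 3 — Denominator: 1 + jωRC = 1 + j·250.1·92·1.15e-05 = 1 + j0.2646.
Step 4 — H = 0.9346 - j0.2473.
Step 5 — Magnitude: |H| = 0.9667 (-0.3 dB); phase: φ = -14.8°.

|H| = 0.9667 (-0.3 dB), φ = -14.8°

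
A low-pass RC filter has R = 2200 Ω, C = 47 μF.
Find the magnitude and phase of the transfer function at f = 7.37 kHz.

Step 1 — Angular frequency: ω = 2π·7370 = 4.631e+04 rad/s.
Step 2 — Transfer function: H(jω) = 1/(1 + jωRC).
Step 3 — Denominator: 1 + jωRC = 1 + j·4.631e+04·2200·4.7e-05 = 1 + j4788.
Step 4 — H = 4.362e-08 - j0.0002088.
Step 5 — Magnitude: |H| = 0.0002088 (-73.6 dB); phase: φ = -90.0°.

|H| = 0.0002088 (-73.6 dB), φ = -90.0°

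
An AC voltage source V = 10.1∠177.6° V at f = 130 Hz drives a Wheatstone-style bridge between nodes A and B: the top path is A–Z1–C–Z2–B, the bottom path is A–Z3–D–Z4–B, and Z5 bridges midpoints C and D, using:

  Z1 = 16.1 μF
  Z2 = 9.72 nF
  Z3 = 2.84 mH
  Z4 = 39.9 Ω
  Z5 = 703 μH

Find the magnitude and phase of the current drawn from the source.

Step 1 — Angular frequency: ω = 2π·f = 2π·130 = 816.8 rad/s.
Step 2 — Component impedances:
  Z1: Z = 1/(jωC) = -j/(ω·C) = 0 - j76.04 Ω
  Z2: Z = 1/(jωC) = -j/(ω·C) = 0 - j1.26e+05 Ω
  Z3: Z = jωL = j·816.8·0.00284 = 0 + j2.32 Ω
  Z4: Z = R = 39.9 Ω
  Z5: Z = jωL = j·816.8·0.000703 = 0 + j0.5742 Ω
Step 3 — Bridge requires nodal analysis (the Z5 bridge couples midpoints C and D, so the two paths cannot be reduced to a simple series/parallel combination). Setting node B to ground and injecting 1 A at node A, the 3-node admittance system at A, C, D solves to V_A = Z_AB = 39.9 + j2.381 Ω = 39.97∠3.4° Ω.
Step 4 — Source phasor: V = 10.1∠177.6° V = -10.09 + j0.4229 V.
Step 5 — Ohm's law: I = V / Z_total = (-10.09 + j0.4229) / (39.9 + j2.381) = -0.2514 + j0.0256 A.
Step 6 — Convert to polar: |I| = 0.2527 A, ∠I = 174.2°.

I = 0.2527∠174.2° A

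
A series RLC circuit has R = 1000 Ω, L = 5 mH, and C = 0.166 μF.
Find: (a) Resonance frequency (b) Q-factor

Step 1 — Resonance condition Im(Z)=0 gives ω₀ = 1/√(LC).
Step 2 — ω₀ = 1/√(0.005·1.66e-07) = 3.471e+04 rad/s.
Step 3 — f₀ = ω₀/(2π) = 5524 Hz.
Step 4 — Series Q: Q = ω₀L/R = 3.471e+04·0.005/1000 = 0.1736.

(a) f₀ = 5524 Hz  (b) Q = 0.1736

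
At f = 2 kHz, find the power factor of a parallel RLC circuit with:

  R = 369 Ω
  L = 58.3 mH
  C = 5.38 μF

Step 1 — Angular frequency: ω = 2π·f = 2π·2000 = 1.257e+04 rad/s.
Step 2 — Component impedances:
  R: Z = R = 369 Ω
  L: Z = jωL = j·1.257e+04·0.0583 = 0 + j732.6 Ω
  C: Z = 1/(jωC) = -j/(ω·C) = 0 - j14.79 Ω
Step 3 — Parallel combination: 1/Z_total = 1/R + 1/L + 1/C; Z_total = 0.6166 - j15.07 Ω = 15.08∠-87.7° Ω.
Step 4 — Power factor: PF = cos(φ) = Re(Z)/|Z| = 0.61657/15.084 = 0.04088.
Step 5 — Type: Im(Z) = -15.07 ⇒ leading (phase φ = -87.7°).

PF = 0.04088 (leading, φ = -87.7°)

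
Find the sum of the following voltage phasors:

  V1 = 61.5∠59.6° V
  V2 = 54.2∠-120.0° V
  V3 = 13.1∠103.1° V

Step 1 — Convert each phasor to rectangular form:
  V1 = 61.5·(cos(59.6°) + j·sin(59.6°)) = 31.12 + j53.04 V
  V2 = 54.2·(cos(-120.0°) + j·sin(-120.0°)) = -27.1 - j46.94 V
  V3 = 13.1·(cos(103.1°) + j·sin(103.1°)) = -2.969 + j12.76 V
Step 2 — Sum components: V_total = 1.052 + j18.87 V.
Step 3 — Convert to polar: |V_total| = 18.89 V, ∠V_total = 86.8°.

V_total = 18.89∠86.8° V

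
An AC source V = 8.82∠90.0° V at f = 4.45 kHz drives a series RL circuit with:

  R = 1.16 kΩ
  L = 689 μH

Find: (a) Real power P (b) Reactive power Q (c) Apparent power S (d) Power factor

Step 1 — Angular frequency: ω = 2π·f = 2π·4450 = 2.796e+04 rad/s.
Step 2 — Component impedances:
  R: Z = R = 1160 Ω
  L: Z = jωL = j·2.796e+04·0.000689 = 0 + j19.26 Ω
Step 3 — Series combination: Z_total = R + L = 1160 + j19.26 Ω = 1160∠1.0° Ω.
Step 4 — Source phasor: V = 8.82∠90.0° V = 0 + j8.82 V.
Step 5 — Current: I = V / Z = 0.0001262 + j0.007601 A = 0.007602∠89.0° A.
Step 6 — Complex power: S = V·I* = 0.06704 + j0.001113 VA.
Step 7 — Real power: P = Re(S) = 0.06704 W.
Step 8 — Reactive power: Q = Im(S) = 0.001113 VAR.
Step 9 — Apparent power: |S| = 0.06705 VA.
Step 10 — Power factor: PF = P/|S| = 0.9999 (lagging).

(a) P = 0.06704 W  (b) Q = 0.001113 VAR  (c) S = 0.06705 VA  (d) PF = 0.9999 (lagging)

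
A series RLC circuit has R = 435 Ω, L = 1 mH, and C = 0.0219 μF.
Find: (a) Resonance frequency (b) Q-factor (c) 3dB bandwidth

Step 1 — Resonance condition Im(Z)=0 gives ω₀ = 1/√(LC).
Step 2 — ω₀ = 1/√(0.001·2.19e-08) = 2.137e+05 rad/s.
Step 3 — f₀ = ω₀/(2π) = 3.401e+04 Hz.
Step 4 — Series Q: Q = ω₀L/R = 2.137e+05·0.001/435 = 0.4912.
Step 5 — 3dB bandwidth: Δω = ω₀/Q = 4.35e+05 rad/s; BW = Δω/(2π) = 6.923e+04 Hz.

(a) f₀ = 3.401e+04 Hz  (b) Q = 0.4912  (c) BW = 6.923e+04 Hz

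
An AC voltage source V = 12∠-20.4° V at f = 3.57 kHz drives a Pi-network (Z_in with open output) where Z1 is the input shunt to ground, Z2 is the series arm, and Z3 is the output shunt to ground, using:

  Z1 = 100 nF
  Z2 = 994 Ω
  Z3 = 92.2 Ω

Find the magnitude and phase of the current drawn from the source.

Step 1 — Angular frequency: ω = 2π·f = 2π·3570 = 2.243e+04 rad/s.
Step 2 — Component impedances:
  Z1: Z = 1/(jωC) = -j/(ω·C) = 0 - j445.8 Ω
  Z2: Z = R = 994 Ω
  Z3: Z = R = 92.2 Ω
Step 3 — With open output, the series arm Z2 and the output shunt Z3 appear in series to ground: Z2 + Z3 = 1086 Ω.
Step 4 — Parallel with input shunt Z1: Z_in = Z1 || (Z2 + Z3) = 156.6 - j381.5 Ω = 412.4∠-67.7° Ω.
Step 5 — Source phasor: V = 12∠-20.4° V = 11.25 - j4.183 V.
Step 6 — Ohm's law: I = V / Z_total = (11.25 - j4.183) / (156.6 - j381.5) = 0.01974 + j0.02138 A.
Step 7 — Convert to polar: |I| = 0.0291 A, ∠I = 47.3°.

I = 0.0291∠47.3° A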